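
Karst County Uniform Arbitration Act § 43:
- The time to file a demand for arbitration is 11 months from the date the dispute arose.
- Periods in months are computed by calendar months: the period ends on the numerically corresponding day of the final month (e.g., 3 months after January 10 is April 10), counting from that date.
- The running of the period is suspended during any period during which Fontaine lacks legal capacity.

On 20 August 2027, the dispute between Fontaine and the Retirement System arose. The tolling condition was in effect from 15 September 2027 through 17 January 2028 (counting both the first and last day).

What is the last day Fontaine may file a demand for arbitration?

November 22, 2028

11 months after 20 August 2027 is July 20, 2028.
From September 15, 2027 through January 17, 2028 inclusive is 125 days; tolling adds 125 days: July 20, 2028 + 125 days = November 22, 2028.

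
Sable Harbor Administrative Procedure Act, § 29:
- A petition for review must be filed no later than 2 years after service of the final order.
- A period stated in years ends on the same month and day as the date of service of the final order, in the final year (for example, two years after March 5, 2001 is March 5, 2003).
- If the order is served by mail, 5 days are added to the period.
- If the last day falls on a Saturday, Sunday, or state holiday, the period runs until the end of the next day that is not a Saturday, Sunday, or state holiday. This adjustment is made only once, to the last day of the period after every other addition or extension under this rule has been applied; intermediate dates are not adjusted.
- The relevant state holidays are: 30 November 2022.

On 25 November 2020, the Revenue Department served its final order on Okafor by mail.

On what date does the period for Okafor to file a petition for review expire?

December 1, 2022

2 years after 25 November 2020 is November 25, 2022.
Service was by mail, adding 5 days: November 25, 2022 + 5 days = November 30, 2022.
November 30, 2022 is a listed holiday. The next qualifying day is December 1, 2022.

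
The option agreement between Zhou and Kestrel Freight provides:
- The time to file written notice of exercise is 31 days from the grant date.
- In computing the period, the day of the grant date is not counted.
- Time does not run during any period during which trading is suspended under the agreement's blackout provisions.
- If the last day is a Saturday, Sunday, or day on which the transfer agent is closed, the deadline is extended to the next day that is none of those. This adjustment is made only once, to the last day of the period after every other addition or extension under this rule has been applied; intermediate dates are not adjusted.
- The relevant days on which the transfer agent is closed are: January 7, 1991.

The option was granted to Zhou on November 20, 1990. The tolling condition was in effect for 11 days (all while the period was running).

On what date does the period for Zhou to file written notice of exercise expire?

January 1, 1991

31 days after November 20, 1990 is December 21, 1990.
Tolling adds 11 days: December 21, 1990 + 11 days = January 1, 1991.
January 1, 1991 is a Tuesday and not a day on which the transfer agent is closed, so no extension applies.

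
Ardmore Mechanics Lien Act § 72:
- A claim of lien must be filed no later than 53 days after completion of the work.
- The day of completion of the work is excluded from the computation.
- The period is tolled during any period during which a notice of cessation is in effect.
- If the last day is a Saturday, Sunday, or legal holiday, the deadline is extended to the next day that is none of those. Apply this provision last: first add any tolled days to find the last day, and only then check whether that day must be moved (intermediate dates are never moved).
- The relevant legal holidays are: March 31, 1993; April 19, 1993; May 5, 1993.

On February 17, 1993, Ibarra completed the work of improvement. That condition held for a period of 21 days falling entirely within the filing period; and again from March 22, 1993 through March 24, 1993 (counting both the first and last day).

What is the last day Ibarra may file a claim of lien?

53 days after February 17, 1993 is April 11, 1993.
Tolling adds 21 days: April 11, 1993 + 21 days = May 2, 1993.
From March 22, 1993 through March 24, 1993 inclusive is 3 days; tolling adds 3 days: May 2, 1993 + 3 days = May 5, 1993.
May 5, 1993 is a listed holiday. The next qualifying day is May 6, 1993.

May 6, 1993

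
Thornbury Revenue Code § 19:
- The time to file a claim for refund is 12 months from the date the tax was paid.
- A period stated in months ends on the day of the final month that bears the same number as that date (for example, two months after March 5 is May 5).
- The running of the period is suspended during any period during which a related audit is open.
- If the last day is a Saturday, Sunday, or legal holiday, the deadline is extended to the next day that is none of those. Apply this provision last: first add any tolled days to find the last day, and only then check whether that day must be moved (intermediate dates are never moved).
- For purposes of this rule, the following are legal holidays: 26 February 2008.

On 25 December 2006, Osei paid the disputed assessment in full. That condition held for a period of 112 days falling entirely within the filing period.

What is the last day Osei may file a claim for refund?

12 months after 25 December 2006 is December 25, 2007.
Tolling adds 112 days: December 25, 2007 + 112 days = April 15, 2008.
April 15, 2008 is a Tuesday and not a legal holiday, so no extension applies.

April 15, 2008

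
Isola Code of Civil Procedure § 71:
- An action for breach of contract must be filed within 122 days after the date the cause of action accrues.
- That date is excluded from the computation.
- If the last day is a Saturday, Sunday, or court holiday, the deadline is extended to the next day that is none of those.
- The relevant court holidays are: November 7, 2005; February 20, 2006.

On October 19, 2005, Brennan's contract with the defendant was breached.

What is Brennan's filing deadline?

February 21, 2006

122 days after October 19, 2005 is February 18, 2006.
February 18, 2006 is Saturday; February 19, 2006 is Sunday; February 20, 2006 is a listed holiday. The next qualifying day is February 21, 2006.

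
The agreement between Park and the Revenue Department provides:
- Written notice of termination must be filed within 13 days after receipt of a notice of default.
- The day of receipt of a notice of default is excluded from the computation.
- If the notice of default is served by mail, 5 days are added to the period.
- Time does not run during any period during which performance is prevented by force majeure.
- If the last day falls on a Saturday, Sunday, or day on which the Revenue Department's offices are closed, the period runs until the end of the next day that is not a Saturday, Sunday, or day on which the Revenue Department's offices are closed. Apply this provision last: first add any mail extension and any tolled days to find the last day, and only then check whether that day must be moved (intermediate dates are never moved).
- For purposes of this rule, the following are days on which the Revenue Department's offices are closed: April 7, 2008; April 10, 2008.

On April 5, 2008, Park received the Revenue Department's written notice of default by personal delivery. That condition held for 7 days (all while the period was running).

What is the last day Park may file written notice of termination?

April 25, 2008

13 days after April 5, 2008 is April 18, 2008.
Service was not by mail, so no mail extension applies.
Tolling adds 7 days: April 18, 2008 + 7 days = April 25, 2008.
April 25, 2008 is a Friday and not a day on which the Revenue Department's offices are closed, so no extension applies.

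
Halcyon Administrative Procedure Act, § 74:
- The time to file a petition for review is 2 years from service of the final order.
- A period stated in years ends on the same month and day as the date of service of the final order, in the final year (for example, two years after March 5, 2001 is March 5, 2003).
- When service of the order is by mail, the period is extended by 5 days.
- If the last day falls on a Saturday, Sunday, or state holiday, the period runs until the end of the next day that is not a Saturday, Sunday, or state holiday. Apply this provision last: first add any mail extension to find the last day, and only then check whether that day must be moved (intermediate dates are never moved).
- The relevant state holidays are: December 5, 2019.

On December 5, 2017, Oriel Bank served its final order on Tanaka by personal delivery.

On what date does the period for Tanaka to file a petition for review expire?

2 years after December 5, 2017 is December 5, 2019.
Service was not by mail, so no mail extension applies.
December 5, 2019 is a listed holiday. The next qualifying day is December 6, 2019.

December 6, 2019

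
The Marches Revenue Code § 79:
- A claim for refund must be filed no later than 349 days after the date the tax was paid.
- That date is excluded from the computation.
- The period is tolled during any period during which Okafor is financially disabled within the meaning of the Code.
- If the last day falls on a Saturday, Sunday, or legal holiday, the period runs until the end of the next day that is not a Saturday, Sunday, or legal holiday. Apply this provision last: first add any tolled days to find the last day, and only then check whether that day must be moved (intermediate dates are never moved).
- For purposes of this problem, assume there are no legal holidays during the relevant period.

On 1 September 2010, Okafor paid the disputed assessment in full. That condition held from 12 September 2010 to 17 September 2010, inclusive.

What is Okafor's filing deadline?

August 22, 2011

349 days after 1 September 2010 is August 16, 2011.
From September 12, 2010 through September 17, 2010 inclusive is 6 days; tolling adds 6 days: August 16, 2011 + 6 days = August 22, 2011.
August 22, 2011 is a Monday and not a legal holiday, so no extension applies.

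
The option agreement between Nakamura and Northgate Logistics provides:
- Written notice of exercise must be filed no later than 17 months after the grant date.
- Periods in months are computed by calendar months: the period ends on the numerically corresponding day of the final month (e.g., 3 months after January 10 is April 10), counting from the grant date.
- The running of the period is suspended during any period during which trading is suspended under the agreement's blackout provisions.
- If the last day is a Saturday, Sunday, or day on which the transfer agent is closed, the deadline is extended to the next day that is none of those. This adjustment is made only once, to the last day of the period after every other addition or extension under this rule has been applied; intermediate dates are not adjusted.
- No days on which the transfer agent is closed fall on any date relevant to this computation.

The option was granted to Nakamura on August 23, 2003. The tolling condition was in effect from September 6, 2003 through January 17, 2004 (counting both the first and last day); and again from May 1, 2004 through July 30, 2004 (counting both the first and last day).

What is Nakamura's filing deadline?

17 months after August 23, 2003 is January 23, 2005.
From September 6, 2003 through January 17, 2004 inclusive is 134 days; tolling adds 134 days: January 23, 2005 + 134 days = June 6, 2005.
From May 1, 2004 through July 30, 2004 inclusive is 91 days; tolling adds 91 days: June 6, 2005 + 91 days = September 5, 2005.
September 5, 2005 is a Monday and not a day on which the transfer agent is closed, so no extension applies.

September 5, 2005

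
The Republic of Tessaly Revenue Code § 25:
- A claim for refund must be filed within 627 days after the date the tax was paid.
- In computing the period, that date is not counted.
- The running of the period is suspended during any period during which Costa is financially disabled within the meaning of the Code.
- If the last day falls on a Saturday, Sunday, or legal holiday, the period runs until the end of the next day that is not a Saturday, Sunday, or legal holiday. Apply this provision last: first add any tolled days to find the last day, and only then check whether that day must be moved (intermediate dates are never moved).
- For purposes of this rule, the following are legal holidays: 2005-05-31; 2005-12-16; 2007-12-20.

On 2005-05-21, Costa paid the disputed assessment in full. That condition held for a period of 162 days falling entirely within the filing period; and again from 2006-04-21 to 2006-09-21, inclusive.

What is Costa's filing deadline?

December 21, 2007

627 days after 2005-05-21 is February 7, 2007.
Tolling adds 162 days: February 7, 2007 + 162 days = July 19, 2007.
From April 21, 2006 through September 21, 2006 inclusive is 154 days; tolling adds 154 days: July 19, 2007 + 154 days = December 20, 2007.
December 20, 2007 is a listed holiday. The next qualifying day is December 21, 2007.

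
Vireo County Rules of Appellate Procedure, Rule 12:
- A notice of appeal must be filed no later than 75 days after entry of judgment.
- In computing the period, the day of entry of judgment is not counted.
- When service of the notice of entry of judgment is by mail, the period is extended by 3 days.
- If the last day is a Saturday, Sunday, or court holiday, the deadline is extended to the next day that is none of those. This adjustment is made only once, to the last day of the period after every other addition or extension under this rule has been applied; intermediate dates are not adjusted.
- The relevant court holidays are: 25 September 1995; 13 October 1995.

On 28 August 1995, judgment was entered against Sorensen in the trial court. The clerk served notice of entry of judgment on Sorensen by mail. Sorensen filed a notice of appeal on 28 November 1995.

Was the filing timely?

No

75 days after 28 August 1995 is November 11, 1995.
Service was by mail, adding 3 days: November 11, 1995 + 3 days = November 14, 1995.
November 14, 1995 is a Tuesday and not a court holiday, so no extension applies.
The deadline is November 14, 1995; the filing on November 28, 1995 is after that date.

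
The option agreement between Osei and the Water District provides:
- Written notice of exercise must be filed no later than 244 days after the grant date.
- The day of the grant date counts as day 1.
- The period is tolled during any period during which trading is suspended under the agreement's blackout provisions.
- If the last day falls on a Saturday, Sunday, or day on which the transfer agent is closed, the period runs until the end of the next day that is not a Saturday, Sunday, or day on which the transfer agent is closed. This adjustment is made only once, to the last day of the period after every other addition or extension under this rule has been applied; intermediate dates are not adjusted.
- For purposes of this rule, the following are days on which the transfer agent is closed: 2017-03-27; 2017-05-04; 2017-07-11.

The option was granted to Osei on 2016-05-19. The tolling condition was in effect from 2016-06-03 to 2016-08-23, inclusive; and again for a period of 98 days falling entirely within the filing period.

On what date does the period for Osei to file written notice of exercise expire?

Counting 2016-05-19 as day 1, day 244 is January 17, 2017.
From June 3, 2016 through August 23, 2016 inclusive is 82 days; tolling adds 82 days: January 17, 2017 + 82 days = April 9, 2017.
Tolling adds 98 days: April 9, 2017 + 98 days = July 16, 2017.
July 16, 2017 is Sunday. The next qualifying day is July 17, 2017.

July 17, 2017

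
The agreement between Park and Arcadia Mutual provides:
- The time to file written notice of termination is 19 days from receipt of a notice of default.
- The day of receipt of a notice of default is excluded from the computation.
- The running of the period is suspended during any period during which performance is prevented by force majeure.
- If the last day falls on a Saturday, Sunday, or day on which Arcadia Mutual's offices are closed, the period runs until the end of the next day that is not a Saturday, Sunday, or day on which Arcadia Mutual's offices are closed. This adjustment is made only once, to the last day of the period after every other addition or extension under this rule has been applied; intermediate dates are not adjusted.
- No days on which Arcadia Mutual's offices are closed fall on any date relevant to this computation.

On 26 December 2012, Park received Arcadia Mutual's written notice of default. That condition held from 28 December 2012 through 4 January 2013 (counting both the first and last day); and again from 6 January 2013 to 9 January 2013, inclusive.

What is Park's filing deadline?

January 28, 2013

19 days after 26 December 2012 is January 14, 2013.
From December 28, 2012 through January 4, 2013 inclusive is 8 days; tolling adds 8 days: January 14, 2013 + 8 days = January 22, 2013.
From January 6, 2013 through January 9, 2013 inclusive is 4 days; tolling adds 4 days: January 22, 2013 + 4 days = January 26, 2013.
January 26, 2013 is Saturday; January 27, 2013 is Sunday. The next qualifying day is January 28, 2013.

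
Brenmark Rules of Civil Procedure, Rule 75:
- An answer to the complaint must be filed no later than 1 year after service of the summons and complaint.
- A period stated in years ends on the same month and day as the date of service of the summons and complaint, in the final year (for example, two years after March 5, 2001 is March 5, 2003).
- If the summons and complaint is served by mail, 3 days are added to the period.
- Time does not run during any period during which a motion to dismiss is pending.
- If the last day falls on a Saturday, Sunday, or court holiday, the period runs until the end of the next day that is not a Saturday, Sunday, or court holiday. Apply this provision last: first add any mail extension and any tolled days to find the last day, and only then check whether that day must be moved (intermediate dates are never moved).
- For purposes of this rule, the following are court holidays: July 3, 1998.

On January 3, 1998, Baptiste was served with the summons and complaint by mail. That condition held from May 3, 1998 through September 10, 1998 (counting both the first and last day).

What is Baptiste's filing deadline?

1 year after January 3, 1998 is January 3, 1999.
Service was by mail, adding 3 days: January 3, 1999 + 3 days = January 6, 1999.
From May 3, 1998 through September 10, 1998 inclusive is 131 days; tolling adds 131 days: January 6, 1999 + 131 days = May 17, 1999.
May 17, 1999 is a Monday and not a court holiday, so no extension applies.

May 17, 1999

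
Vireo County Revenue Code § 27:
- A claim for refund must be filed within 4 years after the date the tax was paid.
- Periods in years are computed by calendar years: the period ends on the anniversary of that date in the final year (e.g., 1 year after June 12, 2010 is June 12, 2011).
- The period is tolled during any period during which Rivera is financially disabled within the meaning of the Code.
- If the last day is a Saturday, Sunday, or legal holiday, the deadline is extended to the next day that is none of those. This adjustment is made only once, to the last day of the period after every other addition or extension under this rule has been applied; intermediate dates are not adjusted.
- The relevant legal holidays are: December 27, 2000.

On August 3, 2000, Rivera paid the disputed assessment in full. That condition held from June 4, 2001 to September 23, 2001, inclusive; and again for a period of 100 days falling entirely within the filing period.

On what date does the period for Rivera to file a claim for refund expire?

4 years after August 3, 2000 is August 3, 2004.
From June 4, 2001 through September 23, 2001 inclusive is 112 days; tolling adds 112 days: August 3, 2004 + 112 days = November 23, 2004.
Tolling adds 100 days: November 23, 2004 + 100 days = March 3, 2005.
March 3, 2005 is a Thursday and not a legal holiday, so no extension applies.

March 3, 2005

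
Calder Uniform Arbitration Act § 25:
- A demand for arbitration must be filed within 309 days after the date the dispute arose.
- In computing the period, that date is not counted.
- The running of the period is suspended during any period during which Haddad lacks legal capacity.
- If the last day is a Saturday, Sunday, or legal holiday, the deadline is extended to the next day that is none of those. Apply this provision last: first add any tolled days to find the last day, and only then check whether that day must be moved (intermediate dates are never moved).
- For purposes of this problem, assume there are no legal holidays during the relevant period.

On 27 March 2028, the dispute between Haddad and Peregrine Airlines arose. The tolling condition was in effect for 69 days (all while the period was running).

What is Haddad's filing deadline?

April 9, 2029

309 days after 27 March 2028 is January 30, 2029.
Tolling adds 69 days: January 30, 2029 + 69 days = April 9, 2029.
April 9, 2029 is a Monday and not a legal holiday, so no extension applies.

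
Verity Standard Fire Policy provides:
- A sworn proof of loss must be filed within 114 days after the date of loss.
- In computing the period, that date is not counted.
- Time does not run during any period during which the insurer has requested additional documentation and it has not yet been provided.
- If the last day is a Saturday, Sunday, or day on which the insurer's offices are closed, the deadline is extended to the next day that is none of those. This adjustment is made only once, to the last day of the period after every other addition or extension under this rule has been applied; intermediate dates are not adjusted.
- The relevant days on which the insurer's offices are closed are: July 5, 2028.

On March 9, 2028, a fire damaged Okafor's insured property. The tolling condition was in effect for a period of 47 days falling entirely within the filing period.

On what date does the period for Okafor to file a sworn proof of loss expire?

114 days after March 9, 2028 is July 1, 2028.
Tolling adds 47 days: July 1, 2028 + 47 days = August 17, 2028.
August 17, 2028 is a Thursday and not a day on which the insurer's offices are closed, so no extension applies.

August 17, 2028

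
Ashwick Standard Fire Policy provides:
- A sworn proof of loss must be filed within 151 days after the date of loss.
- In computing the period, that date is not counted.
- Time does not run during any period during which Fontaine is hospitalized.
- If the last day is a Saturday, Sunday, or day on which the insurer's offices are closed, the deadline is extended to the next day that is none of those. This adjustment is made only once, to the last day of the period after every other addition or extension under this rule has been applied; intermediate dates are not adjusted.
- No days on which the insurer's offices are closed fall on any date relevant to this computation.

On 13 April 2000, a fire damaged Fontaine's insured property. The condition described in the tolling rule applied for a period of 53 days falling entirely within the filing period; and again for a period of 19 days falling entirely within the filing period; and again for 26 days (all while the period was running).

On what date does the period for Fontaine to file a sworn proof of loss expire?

151 days after 13 April 2000 is September 11, 2000.
Tolling adds 53 days: September 11, 2000 + 53 days = November 3, 2000.
Tolling adds 19 days: November 3, 2000 + 19 days = November 22, 2000.
Tolling adds 26 days: November 22, 2000 + 26 days = December 18, 2000.
December 18, 2000 is a Monday and not a day on which the insurer's offices are closed, so no extension applies.

December 18, 2000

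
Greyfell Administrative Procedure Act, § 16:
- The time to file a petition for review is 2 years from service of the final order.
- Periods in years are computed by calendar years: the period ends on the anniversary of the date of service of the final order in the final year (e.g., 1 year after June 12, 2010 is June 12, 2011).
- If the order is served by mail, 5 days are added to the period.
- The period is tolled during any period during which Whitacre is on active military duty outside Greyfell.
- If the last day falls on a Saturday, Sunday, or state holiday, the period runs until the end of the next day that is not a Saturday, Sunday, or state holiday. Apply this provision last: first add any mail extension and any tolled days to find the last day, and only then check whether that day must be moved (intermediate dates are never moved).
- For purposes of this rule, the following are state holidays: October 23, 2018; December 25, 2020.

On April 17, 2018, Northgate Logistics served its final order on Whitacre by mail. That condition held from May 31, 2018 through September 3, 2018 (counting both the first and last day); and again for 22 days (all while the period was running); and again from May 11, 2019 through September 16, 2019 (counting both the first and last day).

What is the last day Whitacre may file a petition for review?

December 28, 2020

2 years after April 17, 2018 is April 17, 2020.
Service was by mail, adding 5 days: April 17, 2020 + 5 days = April 22, 2020.
From May 31, 2018 through September 3, 2018 inclusive is 96 days; tolling adds 96 days: April 22, 2020 + 96 days = July 27, 2020.
Tolling adds 22 days: July 27, 2020 + 22 days = August 18, 2020.
From May 11, 2019 through September 16, 2019 inclusive is 129 days; tolling adds 129 days: August 18, 2020 + 129 days = December 25, 2020.
December 25, 2020 is a listed holiday; December 26, 2020 is Saturday; December 27, 2020 is Sunday. The next qualifying day is December 28, 2020.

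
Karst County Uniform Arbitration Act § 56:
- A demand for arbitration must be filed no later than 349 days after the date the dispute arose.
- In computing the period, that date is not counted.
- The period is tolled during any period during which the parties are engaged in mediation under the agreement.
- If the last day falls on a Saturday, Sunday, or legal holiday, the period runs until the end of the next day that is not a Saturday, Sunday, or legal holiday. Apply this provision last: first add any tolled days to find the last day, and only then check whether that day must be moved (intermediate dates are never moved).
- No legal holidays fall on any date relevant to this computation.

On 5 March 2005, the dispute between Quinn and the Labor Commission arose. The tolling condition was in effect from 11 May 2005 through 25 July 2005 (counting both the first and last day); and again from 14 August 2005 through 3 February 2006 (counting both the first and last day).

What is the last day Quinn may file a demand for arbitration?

October 25, 2006

349 days after 5 March 2005 is February 17, 2006.
From May 11, 2005 through July 25, 2005 inclusive is 76 days; tolling adds 76 days: February 17, 2006 + 76 days = May 4, 2006.
From August 14, 2005 through February 3, 2006 inclusive is 174 days; tolling adds 174 days: May 4, 2006 + 174 days = October 25, 2006.
October 25, 2006 is a Wednesday and not a legal holiday, so no extension applies.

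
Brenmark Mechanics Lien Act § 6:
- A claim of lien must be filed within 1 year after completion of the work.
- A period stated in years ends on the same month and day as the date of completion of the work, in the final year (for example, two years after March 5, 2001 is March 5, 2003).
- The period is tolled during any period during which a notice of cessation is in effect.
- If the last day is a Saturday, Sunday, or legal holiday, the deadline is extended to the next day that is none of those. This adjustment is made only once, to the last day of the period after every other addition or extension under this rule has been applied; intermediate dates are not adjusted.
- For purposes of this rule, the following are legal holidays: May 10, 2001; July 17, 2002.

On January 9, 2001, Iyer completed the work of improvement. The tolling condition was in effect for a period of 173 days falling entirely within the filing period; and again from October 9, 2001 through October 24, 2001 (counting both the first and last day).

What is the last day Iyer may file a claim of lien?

July 18, 2002

1 year after January 9, 2001 is January 9, 2002.
Tolling adds 173 days: January 9, 2002 + 173 days = July 1, 2002.
From October 9, 2001 through October 24, 2001 inclusive is 16 days; tolling adds 16 days: July 1, 2002 + 16 days = July 17, 2002.
July 17, 2002 is a listed holiday. The next qualifying day is July 18, 2002.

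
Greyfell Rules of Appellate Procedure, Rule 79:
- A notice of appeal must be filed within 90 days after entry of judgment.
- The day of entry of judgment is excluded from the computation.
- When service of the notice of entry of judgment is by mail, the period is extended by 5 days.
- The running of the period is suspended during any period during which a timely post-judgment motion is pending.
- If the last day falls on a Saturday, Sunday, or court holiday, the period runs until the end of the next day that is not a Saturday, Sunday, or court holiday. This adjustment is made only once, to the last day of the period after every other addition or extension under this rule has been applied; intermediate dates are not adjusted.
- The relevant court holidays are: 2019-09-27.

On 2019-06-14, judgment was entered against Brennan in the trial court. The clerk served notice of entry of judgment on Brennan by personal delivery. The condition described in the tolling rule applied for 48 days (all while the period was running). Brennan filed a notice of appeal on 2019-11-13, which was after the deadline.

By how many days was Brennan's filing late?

14 days

90 days after 2019-06-14 is September 12, 2019.
Service was not by mail, so no mail extension applies.
Tolling adds 48 days: September 12, 2019 + 48 days = October 30, 2019.
October 30, 2019 is a Wednesday and not a court holiday, so no extension applies.
The deadline is October 30, 2019; from October 30, 2019 to November 13, 2019 is 14 days.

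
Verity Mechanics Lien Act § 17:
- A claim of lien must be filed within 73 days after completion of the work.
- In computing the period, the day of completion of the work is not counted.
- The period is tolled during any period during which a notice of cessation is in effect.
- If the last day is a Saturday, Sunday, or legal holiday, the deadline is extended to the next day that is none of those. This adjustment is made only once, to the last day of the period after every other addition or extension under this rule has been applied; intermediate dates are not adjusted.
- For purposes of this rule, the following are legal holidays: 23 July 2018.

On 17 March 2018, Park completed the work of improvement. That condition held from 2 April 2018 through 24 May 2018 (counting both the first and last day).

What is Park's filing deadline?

July 24, 2018

73 days after 17 March 2018 is May 29, 2018.
From April 2, 2018 through May 24, 2018 inclusive is 53 days; tolling adds 53 days: May 29, 2018 + 53 days = July 21, 2018.
July 21, 2018 is Saturday; July 22, 2018 is Sunday; July 23, 2018 is a listed holiday. The next qualifying day is July 24, 2018.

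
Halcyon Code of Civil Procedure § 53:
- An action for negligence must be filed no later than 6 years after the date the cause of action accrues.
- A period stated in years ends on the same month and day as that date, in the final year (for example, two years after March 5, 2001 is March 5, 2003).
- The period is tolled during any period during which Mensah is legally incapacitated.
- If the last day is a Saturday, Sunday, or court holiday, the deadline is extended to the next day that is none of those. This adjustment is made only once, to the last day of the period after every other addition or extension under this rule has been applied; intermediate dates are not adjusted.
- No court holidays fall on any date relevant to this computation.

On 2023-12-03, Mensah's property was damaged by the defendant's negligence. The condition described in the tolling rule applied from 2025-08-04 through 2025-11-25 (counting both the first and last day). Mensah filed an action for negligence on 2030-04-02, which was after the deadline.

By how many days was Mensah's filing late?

6 days

6 years after 2023-12-03 is December 3, 2029.
From August 4, 2025 through November 25, 2025 inclusive is 114 days; tolling adds 114 days: December 3, 2029 + 114 days = March 27, 2030.
March 27, 2030 is a Wednesday and not a court holiday, so no extension applies.
The deadline is March 27, 2030; from March 27, 2030 to April 2, 2030 is 6 days.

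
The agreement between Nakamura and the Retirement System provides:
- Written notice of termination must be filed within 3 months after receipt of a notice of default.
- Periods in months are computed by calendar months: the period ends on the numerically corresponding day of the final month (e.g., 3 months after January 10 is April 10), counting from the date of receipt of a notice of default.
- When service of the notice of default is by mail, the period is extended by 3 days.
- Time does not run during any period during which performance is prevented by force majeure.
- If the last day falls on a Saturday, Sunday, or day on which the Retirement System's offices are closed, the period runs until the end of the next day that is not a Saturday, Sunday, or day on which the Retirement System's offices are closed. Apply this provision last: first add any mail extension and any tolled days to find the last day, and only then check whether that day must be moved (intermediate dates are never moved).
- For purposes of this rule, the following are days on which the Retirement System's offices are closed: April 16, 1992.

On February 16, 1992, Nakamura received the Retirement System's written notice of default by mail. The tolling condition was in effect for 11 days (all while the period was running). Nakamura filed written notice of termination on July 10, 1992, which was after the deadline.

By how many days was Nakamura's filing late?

39 days

3 months after February 16, 1992 is May 16, 1992.
Service was by mail, adding 3 days: May 16, 1992 + 3 days = May 19, 1992.
Tolling adds 11 days: May 19, 1992 + 11 days = May 30, 1992.
May 30, 1992 is Saturday; May 31, 1992 is Sunday. The next qualifying day is June 1, 1992.
The deadline is June 1, 1992; from June 1, 1992 to July 10, 1992 is 39 days.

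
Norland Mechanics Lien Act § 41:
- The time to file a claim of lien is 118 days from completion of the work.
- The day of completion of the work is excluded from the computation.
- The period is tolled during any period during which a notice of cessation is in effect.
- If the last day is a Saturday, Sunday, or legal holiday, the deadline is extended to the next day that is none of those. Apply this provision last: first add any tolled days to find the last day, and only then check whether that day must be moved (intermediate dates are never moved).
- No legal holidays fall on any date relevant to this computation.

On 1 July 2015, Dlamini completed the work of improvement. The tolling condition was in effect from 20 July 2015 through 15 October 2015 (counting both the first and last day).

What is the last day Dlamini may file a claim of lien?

January 25, 2016

118 days after 1 July 2015 is October 27, 2015.
From July 20, 2015 through October 15, 2015 inclusive is 88 days; tolling adds 88 days: October 27, 2015 + 88 days = January 23, 2016.
January 23, 2016 is Saturday; January 24, 2016 is Sunday. The next qualifying day is January 25, 2016.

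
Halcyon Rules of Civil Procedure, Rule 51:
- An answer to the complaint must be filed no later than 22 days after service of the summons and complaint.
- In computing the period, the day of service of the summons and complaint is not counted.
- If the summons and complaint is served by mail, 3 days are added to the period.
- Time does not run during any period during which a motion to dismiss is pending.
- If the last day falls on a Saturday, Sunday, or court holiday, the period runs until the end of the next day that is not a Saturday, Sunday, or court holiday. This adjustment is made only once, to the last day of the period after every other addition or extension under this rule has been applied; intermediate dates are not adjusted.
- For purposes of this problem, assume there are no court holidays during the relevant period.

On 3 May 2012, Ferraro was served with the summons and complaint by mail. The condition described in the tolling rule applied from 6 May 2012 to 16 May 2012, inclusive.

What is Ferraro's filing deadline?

June 8, 2012

22 days after 3 May 2012 is May 25, 2012.
Service was by mail, adding 3 days: May 25, 2012 + 3 days = May 28, 2012.
From May 6, 2012 through May 16, 2012 inclusive is 11 days; tolling adds 11 days: May 28, 2012 + 11 days = June 8, 2012.
June 8, 2012 is a Friday and not a court holiday, so no extension applies.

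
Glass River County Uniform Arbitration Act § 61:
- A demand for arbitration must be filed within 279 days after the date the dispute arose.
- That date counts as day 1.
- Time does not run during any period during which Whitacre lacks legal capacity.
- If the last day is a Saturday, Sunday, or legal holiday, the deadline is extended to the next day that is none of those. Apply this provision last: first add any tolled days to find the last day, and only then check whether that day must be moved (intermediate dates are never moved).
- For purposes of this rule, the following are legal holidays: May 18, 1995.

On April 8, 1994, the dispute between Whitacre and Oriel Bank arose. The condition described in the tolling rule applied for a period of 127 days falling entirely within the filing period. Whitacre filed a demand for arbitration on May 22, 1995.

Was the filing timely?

Counting April 8, 1994 as day 1, day 279 is January 11, 1995.
Tolling adds 127 days: January 11, 1995 + 127 days = May 18, 1995.
May 18, 1995 is a listed holiday. The next qualifying day is May 19, 1995.
The deadline is May 19, 1995; the filing on May 22, 1995 is after that date.

No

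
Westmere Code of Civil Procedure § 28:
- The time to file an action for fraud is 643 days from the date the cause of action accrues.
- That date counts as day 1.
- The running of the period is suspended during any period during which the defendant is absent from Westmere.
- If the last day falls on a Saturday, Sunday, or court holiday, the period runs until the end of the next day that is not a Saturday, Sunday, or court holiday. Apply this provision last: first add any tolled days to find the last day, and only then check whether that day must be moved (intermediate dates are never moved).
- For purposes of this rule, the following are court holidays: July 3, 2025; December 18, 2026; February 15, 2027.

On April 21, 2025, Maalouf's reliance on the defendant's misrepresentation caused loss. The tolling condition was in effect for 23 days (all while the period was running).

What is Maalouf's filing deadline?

February 16, 2027

Counting April 21, 2025 as day 1, day 643 is January 23, 2027.
Tolling adds 23 days: January 23, 2027 + 23 days = February 15, 2027.
February 15, 2027 is a listed holiday. The next qualifying day is February 16, 2027.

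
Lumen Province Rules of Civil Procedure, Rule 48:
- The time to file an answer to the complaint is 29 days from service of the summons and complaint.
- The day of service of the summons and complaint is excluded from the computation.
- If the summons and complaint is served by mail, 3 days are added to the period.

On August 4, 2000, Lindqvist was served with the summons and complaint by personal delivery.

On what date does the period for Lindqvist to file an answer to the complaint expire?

September 2, 2000

29 days after August 4, 2000 is September 2, 2000.
Service was not by mail, so no mail extension applies.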